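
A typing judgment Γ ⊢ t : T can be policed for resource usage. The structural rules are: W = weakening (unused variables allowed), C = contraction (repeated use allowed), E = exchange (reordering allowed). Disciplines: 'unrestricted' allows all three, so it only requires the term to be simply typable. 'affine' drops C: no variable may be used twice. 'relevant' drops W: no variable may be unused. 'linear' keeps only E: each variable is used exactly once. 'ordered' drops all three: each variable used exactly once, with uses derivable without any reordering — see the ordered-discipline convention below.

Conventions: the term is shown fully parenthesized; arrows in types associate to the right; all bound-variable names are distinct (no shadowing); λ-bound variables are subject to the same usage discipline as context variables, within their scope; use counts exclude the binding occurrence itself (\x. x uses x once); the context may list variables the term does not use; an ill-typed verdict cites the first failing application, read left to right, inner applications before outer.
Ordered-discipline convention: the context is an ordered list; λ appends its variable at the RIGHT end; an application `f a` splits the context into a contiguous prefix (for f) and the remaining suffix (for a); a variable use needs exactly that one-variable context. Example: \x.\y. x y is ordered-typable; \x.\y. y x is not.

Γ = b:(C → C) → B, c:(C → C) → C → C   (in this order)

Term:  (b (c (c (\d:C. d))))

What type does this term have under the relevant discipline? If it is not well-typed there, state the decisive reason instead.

term : B
variable uses: b: 1×, c: 2×, d (bound): 1×
order of uses: b, c, c, d
typing: ✓ — B
across the five disciplines: ordered ✗; linear ✗; affine ✗; relevant ✓; unrestricted ✓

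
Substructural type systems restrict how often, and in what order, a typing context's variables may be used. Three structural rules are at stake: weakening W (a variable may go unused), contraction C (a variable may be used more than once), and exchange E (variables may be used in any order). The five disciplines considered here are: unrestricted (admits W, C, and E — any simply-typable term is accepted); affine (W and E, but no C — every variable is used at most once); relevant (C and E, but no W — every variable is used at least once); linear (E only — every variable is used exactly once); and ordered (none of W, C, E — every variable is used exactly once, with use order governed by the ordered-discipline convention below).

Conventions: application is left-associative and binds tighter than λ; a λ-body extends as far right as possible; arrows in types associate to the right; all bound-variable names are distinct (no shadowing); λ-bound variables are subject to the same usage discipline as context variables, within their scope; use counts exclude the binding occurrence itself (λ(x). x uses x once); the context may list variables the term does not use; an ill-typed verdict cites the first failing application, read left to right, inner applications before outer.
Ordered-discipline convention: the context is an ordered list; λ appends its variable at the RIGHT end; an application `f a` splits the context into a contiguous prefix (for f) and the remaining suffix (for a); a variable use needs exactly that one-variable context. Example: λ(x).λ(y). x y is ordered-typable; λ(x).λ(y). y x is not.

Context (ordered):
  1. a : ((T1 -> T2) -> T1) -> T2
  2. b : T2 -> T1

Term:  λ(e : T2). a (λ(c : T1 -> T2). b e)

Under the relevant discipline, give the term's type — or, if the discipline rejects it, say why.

not well-typed under relevant — c never used (weakening)
variable uses: a: 1, b: 1, e (bound): 1, c (bound): 0
left-to-right use order: a, b, e
typing: ✓ — T2 -> T2
across the five disciplines: ordered ✗ · linear ✗ · affine ✓ · relevant ✗ · unrestricted ✓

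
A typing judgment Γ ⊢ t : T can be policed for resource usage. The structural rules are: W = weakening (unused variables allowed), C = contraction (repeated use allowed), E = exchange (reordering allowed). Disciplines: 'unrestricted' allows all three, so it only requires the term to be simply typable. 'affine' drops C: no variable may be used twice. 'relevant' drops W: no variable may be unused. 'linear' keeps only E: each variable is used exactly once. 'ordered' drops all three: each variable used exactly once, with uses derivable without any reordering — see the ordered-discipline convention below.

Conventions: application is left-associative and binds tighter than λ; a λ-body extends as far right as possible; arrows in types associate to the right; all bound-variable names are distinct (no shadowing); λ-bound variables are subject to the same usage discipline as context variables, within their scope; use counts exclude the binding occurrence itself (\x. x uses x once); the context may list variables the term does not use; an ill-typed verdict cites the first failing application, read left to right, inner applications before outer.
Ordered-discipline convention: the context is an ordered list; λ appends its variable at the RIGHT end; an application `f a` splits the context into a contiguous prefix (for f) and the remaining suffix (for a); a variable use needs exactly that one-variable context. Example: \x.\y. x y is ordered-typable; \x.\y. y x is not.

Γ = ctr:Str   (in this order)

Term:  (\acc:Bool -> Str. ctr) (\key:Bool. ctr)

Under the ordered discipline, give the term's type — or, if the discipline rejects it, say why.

not well-typed under ordered — needs contraction — ctr ×2; unused: acc, key — weakening required
use counts: ctr: 2; acc [bound]: 0; key [bound]: 0
left-to-right use order: ctr, ctr
typing: the term checks, with type Str
summary: ordered ✗; linear ✗; affine ✗; relevant ✗; unrestricted ✓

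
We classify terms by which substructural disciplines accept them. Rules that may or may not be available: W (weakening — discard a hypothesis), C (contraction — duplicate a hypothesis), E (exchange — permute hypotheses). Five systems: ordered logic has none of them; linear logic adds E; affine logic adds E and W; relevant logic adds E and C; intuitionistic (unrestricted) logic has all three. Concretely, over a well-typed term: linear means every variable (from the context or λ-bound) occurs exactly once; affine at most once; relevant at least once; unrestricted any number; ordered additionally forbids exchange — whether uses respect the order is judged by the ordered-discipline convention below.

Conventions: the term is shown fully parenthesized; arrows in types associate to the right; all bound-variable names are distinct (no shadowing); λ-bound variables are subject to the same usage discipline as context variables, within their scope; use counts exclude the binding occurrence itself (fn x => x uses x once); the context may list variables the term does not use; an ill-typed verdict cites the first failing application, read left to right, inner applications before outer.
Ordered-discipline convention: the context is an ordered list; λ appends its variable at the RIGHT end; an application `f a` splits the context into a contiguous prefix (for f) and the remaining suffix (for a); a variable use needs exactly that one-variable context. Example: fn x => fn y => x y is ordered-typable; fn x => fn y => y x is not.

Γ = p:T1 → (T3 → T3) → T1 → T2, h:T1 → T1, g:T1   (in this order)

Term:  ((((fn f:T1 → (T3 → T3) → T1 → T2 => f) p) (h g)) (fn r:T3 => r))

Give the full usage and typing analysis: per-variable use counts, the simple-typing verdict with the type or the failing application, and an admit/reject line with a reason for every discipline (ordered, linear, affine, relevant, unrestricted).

counts: p=1, h=1, g=1, f [bound]=1, r [bound]=1
use order (left to right): f, p, h, g, r
typing: ✓ — T1 → T2
ordered: ✓, p, h, g, f, r: once each, no exchange needed
linear: ✓, each of p, h, g, f, r used exactly once
affine: ✓, at most one use each (p, h, g, f, r)
relevant: ✓, every one of p, h, g, f, r appears
unrestricted: ✓, simply typable at T1 → T2; W, C, E all held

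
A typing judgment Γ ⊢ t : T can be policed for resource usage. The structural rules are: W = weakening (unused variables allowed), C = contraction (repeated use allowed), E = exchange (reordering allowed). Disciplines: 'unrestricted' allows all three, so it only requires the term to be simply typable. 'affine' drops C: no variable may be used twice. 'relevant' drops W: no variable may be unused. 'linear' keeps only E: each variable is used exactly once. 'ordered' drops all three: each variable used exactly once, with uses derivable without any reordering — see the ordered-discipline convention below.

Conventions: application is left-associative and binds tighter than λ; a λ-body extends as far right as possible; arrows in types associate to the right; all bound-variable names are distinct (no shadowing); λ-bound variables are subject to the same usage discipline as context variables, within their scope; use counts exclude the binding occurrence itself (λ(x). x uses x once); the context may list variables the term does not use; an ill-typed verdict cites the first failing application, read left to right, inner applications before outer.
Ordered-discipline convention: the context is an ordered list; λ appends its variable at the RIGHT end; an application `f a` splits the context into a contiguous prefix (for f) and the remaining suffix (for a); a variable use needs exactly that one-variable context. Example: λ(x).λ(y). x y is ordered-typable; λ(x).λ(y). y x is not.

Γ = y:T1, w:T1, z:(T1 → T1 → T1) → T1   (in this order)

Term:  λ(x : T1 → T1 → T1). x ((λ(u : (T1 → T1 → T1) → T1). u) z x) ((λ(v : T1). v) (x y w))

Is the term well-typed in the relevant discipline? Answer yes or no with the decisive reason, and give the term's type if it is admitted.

yes — every one of y, w, z, x, u, v appears; term : (T1 → T1 → T1) → T1
variable uses: y: 1×, w: 1×, z: 1×, x [bound]: 3×, u [bound]: 1×, v [bound]: 1×
use order (left to right): x, u, z, x, v, x, y, w
typing: well-typed at (T1 → T1 → T1) → T1
across the five disciplines: ordered ✗ | linear ✗ | affine ✗ | relevant ✓ | unrestricted ✓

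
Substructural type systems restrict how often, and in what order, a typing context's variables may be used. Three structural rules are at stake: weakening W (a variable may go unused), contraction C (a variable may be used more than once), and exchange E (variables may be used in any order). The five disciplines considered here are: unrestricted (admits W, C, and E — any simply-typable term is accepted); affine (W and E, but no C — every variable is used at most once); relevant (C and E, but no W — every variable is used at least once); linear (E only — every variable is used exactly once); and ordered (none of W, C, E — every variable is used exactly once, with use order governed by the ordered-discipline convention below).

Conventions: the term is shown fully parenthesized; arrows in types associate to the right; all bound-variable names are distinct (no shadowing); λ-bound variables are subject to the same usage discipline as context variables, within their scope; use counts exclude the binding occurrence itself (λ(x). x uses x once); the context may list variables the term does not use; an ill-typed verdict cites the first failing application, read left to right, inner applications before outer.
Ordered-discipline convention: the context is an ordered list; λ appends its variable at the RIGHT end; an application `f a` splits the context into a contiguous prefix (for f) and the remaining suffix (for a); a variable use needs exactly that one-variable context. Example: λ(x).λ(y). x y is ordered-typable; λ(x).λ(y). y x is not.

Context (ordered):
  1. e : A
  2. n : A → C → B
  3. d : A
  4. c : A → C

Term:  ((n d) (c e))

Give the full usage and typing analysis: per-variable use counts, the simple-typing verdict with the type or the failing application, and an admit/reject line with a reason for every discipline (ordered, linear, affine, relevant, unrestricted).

variable uses: e ×1, n ×1, d ×1, c ×1
order of uses: n, d, c, e
typing: ✓ — B
ordered: ✗ — no ordered split (uses run n, d, c, e)
linear: ✓ — exactly-once usage across e, n, d, c
affine: ✓ — none of e, n, d, c used more than once
relevant: ✓ — every one of e, n, d, c appears
unrestricted: ✓ — typability at B is all that's needed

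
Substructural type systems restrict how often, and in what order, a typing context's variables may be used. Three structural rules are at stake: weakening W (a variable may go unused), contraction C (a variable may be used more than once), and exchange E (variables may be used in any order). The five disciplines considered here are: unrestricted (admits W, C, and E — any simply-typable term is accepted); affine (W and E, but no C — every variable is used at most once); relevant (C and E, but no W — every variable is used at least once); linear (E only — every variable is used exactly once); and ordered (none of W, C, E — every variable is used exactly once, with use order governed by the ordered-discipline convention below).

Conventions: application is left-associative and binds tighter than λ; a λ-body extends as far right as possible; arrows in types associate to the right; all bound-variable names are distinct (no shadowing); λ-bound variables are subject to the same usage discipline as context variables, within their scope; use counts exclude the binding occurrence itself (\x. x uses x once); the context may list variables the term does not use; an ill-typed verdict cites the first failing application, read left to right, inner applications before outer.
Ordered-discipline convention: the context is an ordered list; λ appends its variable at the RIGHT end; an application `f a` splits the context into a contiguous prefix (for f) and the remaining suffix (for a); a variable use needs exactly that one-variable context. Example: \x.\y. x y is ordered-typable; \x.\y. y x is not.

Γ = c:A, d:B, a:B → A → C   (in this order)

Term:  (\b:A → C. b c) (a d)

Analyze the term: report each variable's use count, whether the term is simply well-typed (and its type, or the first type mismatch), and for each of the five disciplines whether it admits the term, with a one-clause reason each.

counts: c=1; d=1; a=1; b (λ-bound)=1
use order (left to right): b, c, a, d
typing: well-typed — term : C
ordered: ✗, needs exchange: uses follow b, c, a, d
linear: ✓, exactly-once usage across c, d, a, b
affine: ✓, none of c, d, a, b used more than once
relevant: ✓, none of c, d, a, b goes unused
unrestricted: ✓, well-typed at C; no restrictions here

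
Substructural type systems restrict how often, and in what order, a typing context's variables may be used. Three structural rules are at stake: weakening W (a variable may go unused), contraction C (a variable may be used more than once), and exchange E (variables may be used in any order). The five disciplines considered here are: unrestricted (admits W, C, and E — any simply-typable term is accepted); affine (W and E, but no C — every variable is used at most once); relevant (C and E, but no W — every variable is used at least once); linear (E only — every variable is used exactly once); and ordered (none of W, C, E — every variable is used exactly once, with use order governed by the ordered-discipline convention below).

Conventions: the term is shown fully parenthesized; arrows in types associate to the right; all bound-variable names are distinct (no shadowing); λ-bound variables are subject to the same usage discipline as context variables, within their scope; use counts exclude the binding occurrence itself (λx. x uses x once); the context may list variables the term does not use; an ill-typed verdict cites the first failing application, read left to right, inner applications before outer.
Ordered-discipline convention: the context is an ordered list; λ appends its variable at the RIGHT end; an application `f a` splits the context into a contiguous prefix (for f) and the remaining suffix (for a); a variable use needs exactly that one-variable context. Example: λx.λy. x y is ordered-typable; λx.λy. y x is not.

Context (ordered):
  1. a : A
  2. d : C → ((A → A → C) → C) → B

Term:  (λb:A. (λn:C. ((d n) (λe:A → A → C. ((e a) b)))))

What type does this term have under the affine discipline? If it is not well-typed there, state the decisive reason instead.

term : A → C → B
counts: a ×1; d ×1; b (bound) ×1; n (bound) ×1; e (bound) ×1
uses in reading order: d, n, e, a, b
typing: well-typed — term : A → C → B
across the five disciplines: ordered ✗ · linear ✓ · affine ✓ · relevant ✓ · unrestricted ✓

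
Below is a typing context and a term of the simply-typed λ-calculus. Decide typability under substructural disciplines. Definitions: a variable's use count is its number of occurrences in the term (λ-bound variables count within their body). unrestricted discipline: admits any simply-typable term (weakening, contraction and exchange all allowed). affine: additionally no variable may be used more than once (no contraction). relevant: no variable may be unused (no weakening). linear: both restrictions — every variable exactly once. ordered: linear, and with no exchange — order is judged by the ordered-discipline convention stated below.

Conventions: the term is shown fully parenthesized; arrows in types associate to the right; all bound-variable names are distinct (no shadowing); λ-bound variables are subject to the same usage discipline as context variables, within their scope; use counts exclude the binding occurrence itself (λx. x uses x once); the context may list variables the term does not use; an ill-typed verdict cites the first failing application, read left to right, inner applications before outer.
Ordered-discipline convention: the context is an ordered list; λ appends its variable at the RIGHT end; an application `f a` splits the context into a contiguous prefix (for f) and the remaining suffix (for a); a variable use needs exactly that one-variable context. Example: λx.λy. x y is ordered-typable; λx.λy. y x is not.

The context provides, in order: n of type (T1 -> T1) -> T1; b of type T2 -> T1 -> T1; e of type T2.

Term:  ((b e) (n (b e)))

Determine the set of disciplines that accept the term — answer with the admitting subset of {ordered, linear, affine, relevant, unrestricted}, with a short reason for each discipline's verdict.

admitted in: relevant, unrestricted
counts: n: 1; b: 2; e: 2
order of uses: b, e, n, b, e
typing: ✓ — T1
ordered: ✗, repeated use of b ×2, e ×2
linear: ✗, repeated use of b ×2, e ×2
affine: ✗, repeated use of b ×2, e ×2
relevant: ✓, at least one use each (n, b, e)
unrestricted: ✓, simply typable at T1; W, C, E all held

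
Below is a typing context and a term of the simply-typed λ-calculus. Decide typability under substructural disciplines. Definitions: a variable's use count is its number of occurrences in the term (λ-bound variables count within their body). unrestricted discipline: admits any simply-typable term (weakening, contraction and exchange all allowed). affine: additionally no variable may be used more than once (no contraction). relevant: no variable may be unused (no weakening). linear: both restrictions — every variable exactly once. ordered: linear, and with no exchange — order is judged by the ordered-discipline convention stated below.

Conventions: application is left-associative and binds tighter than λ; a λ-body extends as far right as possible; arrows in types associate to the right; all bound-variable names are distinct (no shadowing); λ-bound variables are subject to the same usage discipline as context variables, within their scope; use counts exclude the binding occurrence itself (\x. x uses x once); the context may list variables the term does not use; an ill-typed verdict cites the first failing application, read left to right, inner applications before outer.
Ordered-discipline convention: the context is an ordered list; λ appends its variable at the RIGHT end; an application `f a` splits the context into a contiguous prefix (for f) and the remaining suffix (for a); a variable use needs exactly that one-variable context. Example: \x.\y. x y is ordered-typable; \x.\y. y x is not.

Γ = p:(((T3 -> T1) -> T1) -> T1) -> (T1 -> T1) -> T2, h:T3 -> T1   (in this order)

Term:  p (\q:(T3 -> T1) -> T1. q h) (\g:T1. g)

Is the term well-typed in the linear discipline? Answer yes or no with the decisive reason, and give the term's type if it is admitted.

yes — p, h, q, g: one use apiece; term : T2
usage: p=1, h=1, q (λ-bound)=1, g (λ-bound)=1
use order (left to right): p, q, h, g
typing: well-typed — term : T2
summary: ordered ✗ · linear ✓ · affine ✓ · relevant ✓ · unrestricted ✓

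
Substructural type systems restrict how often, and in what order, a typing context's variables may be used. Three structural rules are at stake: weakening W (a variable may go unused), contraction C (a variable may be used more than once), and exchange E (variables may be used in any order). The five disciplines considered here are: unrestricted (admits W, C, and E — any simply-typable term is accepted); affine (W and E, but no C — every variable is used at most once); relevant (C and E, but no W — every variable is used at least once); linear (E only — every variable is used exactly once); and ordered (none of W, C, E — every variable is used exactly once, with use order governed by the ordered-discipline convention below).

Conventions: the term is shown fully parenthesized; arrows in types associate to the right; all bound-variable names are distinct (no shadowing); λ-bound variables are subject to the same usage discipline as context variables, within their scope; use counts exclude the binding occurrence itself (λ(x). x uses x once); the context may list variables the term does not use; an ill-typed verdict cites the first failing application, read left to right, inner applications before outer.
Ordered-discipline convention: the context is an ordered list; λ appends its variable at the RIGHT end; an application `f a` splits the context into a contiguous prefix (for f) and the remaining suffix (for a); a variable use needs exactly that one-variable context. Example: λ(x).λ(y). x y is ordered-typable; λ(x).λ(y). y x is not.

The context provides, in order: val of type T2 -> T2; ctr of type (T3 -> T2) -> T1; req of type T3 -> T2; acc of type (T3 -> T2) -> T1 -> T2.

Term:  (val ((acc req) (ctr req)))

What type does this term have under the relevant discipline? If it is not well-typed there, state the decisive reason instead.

term : T2
counts: val: 1×; ctr: 1×; req: 2×; acc: 1×
uses in reading order: val, acc, req, ctr, req
typing: the term checks, with type T2
across the five disciplines: ordered ✗, linear ✗, affine ✗, relevant ✓, unrestricted ✓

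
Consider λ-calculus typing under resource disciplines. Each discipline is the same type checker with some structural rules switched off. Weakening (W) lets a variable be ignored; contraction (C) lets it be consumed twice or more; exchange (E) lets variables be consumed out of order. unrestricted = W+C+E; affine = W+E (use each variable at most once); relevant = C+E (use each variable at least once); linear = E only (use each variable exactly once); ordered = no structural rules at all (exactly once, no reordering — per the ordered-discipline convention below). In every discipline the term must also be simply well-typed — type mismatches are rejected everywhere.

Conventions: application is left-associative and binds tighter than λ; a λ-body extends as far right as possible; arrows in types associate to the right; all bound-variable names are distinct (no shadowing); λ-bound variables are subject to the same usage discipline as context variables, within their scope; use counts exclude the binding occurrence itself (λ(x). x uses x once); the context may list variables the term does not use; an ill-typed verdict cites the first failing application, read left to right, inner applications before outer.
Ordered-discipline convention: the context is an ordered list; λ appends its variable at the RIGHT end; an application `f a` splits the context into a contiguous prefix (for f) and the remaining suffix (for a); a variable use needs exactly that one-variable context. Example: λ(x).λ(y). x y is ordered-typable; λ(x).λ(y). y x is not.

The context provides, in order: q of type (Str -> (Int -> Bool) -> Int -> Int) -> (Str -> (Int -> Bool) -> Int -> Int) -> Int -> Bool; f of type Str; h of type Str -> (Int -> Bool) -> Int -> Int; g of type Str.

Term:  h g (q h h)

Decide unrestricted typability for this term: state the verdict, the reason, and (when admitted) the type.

yes — type-checks (Int -> Int) and nothing is barred; term : Int -> Int
use counts: q: 1; f: 0; h: 3; g: 1
use order (left to right): h, g, q, h, h
typing: the term checks, with type Int -> Int
all disciplines: ordered ✗; linear ✗; affine ✗; relevant ✗; unrestricted ✓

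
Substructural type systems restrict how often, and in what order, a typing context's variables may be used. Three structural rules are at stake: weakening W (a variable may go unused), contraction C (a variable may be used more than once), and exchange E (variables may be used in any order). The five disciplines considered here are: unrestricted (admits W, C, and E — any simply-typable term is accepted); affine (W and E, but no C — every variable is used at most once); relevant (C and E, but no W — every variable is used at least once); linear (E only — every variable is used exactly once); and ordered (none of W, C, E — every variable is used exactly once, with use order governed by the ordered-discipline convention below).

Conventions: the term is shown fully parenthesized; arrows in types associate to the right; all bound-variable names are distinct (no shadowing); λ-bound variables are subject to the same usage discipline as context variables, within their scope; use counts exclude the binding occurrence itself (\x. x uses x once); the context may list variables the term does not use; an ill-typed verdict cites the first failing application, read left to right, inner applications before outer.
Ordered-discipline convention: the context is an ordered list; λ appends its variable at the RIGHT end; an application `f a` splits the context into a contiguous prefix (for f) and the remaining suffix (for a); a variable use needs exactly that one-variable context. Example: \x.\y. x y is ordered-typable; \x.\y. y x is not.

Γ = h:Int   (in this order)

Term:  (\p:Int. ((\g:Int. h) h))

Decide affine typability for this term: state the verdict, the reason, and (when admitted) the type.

no — needs contraction — h ×2
use counts: h: 2×; p (λ-bound): 0×; g (λ-bound): 0×
use order (left to right): h, h
typing: well-typed — term : Int -> Int
per-discipline verdicts: ordered ✗ | linear ✗ | affine ✗ | relevant ✗ | unrestricted ✓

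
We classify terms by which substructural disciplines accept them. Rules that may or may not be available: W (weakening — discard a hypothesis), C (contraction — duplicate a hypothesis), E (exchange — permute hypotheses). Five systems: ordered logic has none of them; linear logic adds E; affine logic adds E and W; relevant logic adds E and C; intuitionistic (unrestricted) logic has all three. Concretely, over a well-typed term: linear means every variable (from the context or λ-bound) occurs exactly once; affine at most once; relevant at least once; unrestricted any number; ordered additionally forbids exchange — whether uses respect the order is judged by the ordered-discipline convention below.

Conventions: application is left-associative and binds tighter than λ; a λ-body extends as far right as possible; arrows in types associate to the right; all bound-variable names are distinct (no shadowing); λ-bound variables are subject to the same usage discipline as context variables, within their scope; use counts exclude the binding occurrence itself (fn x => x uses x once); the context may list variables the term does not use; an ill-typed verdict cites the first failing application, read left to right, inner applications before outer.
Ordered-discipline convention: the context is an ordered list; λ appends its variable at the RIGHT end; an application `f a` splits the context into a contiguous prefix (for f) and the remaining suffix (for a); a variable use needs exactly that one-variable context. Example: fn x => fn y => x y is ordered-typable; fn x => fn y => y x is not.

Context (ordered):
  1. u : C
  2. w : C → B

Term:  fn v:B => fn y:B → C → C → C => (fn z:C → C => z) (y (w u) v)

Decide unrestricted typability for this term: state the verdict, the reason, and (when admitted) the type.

no — the type mismatch rejects it
counts: u ×1; w ×1; v (bound) ×1; y (bound) ×1; z (bound) ×1
left-to-right use order: z, y, w, u, v
typing: ill-typed: an application expects C but receives B
across the five disciplines: ordered ✗, linear ✗, affine ✗, relevant ✗, unrestricted ✗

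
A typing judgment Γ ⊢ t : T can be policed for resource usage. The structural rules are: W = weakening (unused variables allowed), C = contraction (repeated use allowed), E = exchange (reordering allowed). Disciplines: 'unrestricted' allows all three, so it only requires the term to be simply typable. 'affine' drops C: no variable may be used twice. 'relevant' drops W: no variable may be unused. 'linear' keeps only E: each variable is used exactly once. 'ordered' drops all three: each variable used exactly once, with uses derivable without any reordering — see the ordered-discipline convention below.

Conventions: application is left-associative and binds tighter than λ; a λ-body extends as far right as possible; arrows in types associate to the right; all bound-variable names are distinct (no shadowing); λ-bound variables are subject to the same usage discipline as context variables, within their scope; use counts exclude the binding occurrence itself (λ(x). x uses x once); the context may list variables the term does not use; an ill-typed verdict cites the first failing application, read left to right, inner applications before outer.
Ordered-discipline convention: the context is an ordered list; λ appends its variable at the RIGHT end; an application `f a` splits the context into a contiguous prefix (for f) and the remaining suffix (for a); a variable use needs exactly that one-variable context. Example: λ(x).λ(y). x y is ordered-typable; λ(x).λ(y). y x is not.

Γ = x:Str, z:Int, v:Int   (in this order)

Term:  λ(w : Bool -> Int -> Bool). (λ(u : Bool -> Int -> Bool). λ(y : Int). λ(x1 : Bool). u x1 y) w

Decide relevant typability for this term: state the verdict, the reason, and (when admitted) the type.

no — x, z, v left unused
usage: x: 0; z: 0; v: 0; w [bound]: 1; u [bound]: 1; y [bound]: 1; x1 [bound]: 1
left-to-right use order: u, x1, y, w
typing: the term checks, with type (Bool -> Int -> Bool) -> Int -> Bool -> Bool
all disciplines: ordered ✗, linear ✗, affine ✓, relevant ✗, unrestricted ✓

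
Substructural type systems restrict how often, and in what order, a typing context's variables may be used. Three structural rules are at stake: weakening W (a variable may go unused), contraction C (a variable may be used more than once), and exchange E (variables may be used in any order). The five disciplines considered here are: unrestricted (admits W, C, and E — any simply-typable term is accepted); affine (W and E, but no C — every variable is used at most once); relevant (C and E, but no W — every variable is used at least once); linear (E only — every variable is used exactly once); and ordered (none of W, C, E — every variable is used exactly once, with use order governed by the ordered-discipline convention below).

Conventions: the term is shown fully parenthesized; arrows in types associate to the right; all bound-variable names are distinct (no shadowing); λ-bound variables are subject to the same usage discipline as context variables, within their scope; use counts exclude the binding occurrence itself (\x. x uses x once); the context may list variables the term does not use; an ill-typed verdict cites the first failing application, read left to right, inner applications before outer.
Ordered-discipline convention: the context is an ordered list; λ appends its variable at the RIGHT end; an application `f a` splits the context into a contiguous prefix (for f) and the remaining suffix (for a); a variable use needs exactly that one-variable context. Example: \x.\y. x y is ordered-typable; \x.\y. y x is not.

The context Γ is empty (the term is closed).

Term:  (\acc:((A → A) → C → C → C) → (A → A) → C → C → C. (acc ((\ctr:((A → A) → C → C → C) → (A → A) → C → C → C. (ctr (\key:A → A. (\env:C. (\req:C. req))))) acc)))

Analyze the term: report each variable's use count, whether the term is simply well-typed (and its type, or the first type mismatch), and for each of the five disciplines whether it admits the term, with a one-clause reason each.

use counts: acc [bound]: 2, ctr [bound]: 1, key [bound]: 0, env [bound]: 0, req [bound]: 1
left-to-right use order: acc, ctr, req, acc
typing: well-typed — term : (((A → A) → C → C → C) → (A → A) → C → C → C) → (A → A) → C → C → C
ordered ✗ (repeated use of acc ×2; key, env left unused)
linear ✗ (repeated use of acc ×2; key, env left unused)
affine ✗ (repeated use of acc ×2)
relevant ✗ (key, env left unused)
unrestricted ✓ (type-checks ((((A → A) → C → C → C) → (A → A) → C → C → C) → (A → A) → C → C → C) and nothing is barred)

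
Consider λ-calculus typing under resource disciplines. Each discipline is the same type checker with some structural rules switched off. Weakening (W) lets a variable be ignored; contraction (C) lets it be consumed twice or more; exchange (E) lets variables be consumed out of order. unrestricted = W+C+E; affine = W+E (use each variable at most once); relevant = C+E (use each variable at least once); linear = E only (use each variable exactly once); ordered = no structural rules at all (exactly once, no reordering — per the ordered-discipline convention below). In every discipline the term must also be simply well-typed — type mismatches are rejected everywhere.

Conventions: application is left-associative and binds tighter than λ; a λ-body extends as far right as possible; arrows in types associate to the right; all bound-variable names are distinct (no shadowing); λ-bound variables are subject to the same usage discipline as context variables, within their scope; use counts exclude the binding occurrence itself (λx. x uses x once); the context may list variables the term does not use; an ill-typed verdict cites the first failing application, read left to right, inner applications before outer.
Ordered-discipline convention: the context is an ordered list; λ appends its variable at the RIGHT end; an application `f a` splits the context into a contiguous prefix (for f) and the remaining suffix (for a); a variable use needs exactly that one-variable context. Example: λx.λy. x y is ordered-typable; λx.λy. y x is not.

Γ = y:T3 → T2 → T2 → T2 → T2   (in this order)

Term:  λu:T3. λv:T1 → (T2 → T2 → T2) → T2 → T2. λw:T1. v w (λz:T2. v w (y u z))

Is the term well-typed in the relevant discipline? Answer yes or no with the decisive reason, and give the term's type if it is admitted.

yes — none of y, u, v, w, z goes unused; term : T3 → (T1 → (T2 → T2 → T2) → T2 → T2) → T1 → T2 → T2
counts: y=1; u (bound)=1; v (bound)=2; w (bound)=2; z (bound)=1
use order (left to right): v, w, v, w, y, u, z
typing: well-typed — term : T3 → (T1 → (T2 → T2 → T2) → T2 → T2) → T1 → T2 → T2
across the five disciplines: ordered ✗, linear ✗, affine ✗, relevant ✓, unrestricted ✓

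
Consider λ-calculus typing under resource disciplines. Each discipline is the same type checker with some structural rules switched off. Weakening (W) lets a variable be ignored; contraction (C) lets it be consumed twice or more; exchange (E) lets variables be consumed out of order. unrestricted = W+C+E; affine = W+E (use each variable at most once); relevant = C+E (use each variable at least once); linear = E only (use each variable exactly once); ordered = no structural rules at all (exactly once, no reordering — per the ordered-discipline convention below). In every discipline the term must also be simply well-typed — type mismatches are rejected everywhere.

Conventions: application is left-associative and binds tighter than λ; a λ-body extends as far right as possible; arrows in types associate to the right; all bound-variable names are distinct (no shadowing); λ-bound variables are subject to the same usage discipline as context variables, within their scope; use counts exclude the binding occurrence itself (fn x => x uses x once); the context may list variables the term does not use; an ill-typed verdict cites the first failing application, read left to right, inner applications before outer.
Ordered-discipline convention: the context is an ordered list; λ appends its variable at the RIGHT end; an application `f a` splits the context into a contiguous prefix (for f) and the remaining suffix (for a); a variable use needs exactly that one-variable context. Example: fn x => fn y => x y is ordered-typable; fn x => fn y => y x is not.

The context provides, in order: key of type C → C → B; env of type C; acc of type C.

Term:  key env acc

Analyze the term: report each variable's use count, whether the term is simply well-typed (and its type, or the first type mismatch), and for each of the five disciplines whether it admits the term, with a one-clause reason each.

variable uses: key ×1, env ×1, acc ×1
order of uses: key, env, acc
typing: well-typed at B
ordered ✓ (key, env, acc once each; derivable with no W/C/E)
linear ✓ (key, env, acc: one use apiece)
affine ✓ (none of key, env, acc used more than once)
relevant ✓ (none of key, env, acc goes unused)
unrestricted ✓ (type-checks (B) and nothing is barred)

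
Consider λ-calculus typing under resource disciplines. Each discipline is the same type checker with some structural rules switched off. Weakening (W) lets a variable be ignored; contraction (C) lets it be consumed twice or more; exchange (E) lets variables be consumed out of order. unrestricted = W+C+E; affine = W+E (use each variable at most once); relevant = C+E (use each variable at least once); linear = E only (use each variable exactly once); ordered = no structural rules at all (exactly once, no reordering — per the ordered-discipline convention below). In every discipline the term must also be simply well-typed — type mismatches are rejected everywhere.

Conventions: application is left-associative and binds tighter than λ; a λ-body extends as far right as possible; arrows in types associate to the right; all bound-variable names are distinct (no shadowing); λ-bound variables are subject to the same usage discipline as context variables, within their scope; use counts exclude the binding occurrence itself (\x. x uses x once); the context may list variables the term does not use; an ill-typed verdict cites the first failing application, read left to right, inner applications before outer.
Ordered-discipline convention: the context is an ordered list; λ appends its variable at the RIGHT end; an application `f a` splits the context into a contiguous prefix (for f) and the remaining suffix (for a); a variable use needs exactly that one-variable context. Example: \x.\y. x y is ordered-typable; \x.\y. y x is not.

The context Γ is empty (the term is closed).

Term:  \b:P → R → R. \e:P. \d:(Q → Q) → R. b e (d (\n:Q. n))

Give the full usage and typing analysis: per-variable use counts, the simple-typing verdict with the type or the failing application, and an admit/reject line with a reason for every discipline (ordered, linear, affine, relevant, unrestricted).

variable uses: b (bound) ×1, e (bound) ×1, d (bound) ×1, n (bound) ×1
left-to-right use order: b, e, d, n
typing: well-typed at (P → R → R) → P → ((Q → Q) → R) → R
ordered ✓ (b, e, d, n: once each, no exchange needed)
linear ✓ (single use per variable (b, e, d, n))
affine ✓ (no duplicate uses among b, e, d, n)
relevant ✓ (b, e, d, n: all used, weakening unneeded)
unrestricted ✓ (well-typed at (P → R → R) → P → ((Q → Q) → R) → R; no restrictions here)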